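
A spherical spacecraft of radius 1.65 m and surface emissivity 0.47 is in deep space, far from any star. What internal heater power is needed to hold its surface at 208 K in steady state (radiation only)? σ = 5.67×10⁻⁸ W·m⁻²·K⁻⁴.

P = εσ·4πr²·T⁴.
4πr² = 34.21 m²; T⁴ = 1.872×10⁹ K⁴.
P = 0.47·5.67×10⁻⁸·34.21·1.872×10⁹.

P ≈ 1710 W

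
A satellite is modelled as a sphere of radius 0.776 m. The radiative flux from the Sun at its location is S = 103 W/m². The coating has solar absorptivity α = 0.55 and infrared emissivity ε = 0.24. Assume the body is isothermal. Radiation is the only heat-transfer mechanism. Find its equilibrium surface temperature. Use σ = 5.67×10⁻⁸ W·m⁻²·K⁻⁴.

T ≈ 180 K

At equilibrium, absorbed power = emitted power.
Absorbing cross-section = πr² = 1.892 m²; emitting surface = 4πr² = 7.567 m² (ratio 4).
αS·A_cross = εσ·A_surf·T⁴  ⇒  T⁴ = αS/(ε·4σ).
T⁴ = 0.550·103/(0.24·4·5.67×10⁻⁸) = 1.041×10⁹ K⁴.
T = (1.041×10⁹)^(1/4).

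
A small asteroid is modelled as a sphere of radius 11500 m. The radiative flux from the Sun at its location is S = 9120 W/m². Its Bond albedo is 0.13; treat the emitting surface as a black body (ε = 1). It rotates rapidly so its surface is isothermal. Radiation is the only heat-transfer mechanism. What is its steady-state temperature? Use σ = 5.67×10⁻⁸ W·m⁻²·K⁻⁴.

T ≈ 432 K

At equilibrium, absorbed power = emitted power.
Absorbing cross-section = πr² = 4.155×10⁸ m²; emitting surface = 4πr² = 1.662×10⁹ m² (ratio 4).
(1−a)S·A_cross = εσ·A_surf·T⁴  ⇒  T⁴ = (1−a)S/(4σ).
T⁴ = 0.870·9120/(4·5.67×10⁻⁸) = 3.498×10¹⁰ K⁴.
T = (3.498×10¹⁰)^(1/4).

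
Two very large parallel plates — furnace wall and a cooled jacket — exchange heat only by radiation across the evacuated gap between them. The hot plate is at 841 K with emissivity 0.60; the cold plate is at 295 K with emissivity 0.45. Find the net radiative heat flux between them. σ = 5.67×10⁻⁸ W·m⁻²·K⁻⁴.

For two infinite grey parallel plates, q = σ(T₁⁴ − T₂⁴)/(1/ε₁ + 1/ε₂ − 1).
T₁⁴ − T₂⁴ = 5.002×10¹¹ − 7.573×10⁹ = 4.927×10¹¹ K⁴.
1/ε₁ + 1/ε₂ − 1 = 1.667 + 2.222 − 1 = 2.889.
q = 5.67×10⁻⁸ × 4.927×10¹¹ / 2.889.

q ≈ 9670 W/m²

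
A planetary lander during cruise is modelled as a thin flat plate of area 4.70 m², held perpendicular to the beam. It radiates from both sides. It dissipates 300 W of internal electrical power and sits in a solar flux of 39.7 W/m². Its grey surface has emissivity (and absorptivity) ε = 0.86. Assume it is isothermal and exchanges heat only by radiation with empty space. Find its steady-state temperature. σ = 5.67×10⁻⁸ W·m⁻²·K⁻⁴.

At steady state, absorbed solar power + internal power = radiated power.
Absorbed: α·S·A_cross = 0.86·39.7·4.700 = 160.5 W (cross-section A).
Total input = 160.5 + 300 = 460.5 W.
Radiated: εσ·A_surf·T⁴ with A_surf = 2A = 9.400 m².
T⁴ = 460.5/(0.86·5.67×10⁻⁸·9.400) = 1.005×10⁹ K⁴.

T ≈ 178 K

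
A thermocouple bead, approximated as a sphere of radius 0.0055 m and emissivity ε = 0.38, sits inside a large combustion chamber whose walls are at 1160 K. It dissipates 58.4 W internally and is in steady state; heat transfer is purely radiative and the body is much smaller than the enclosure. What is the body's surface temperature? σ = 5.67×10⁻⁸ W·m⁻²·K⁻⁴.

For a small grey body in a large enclosure, net radiated power = εσA(T⁴ − T_w⁴).
Steady state: P = εσA(T⁴ − T_w⁴) with A = 4πr² = 3.801×10⁻⁴ m².
T⁴ = P/(εσA) + T_w⁴ = 58.4/(0.38·5.67×10⁻⁸·3.801×10⁻⁴) + (1160)⁴
    = 7.130×10¹² + 1.811×10¹² = 8.941×10¹² K⁴.

T ≈ 1730 K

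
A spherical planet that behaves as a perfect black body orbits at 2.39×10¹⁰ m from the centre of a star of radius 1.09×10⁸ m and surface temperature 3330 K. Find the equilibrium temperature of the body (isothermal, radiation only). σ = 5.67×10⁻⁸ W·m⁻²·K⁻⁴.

T ≈ 159 K

The star's surface emits σT_*⁴; at distance d the flux is S = σT_*⁴(R_*/d)².
S = 5.67×10⁻⁸·(3330)⁴·(1.09×10⁸/2.39×10¹⁰)² = 145.0 W/m².
For an isothermal sphere T⁴ = (1−a)S/(4σ) = 6.394×10⁸ K⁴.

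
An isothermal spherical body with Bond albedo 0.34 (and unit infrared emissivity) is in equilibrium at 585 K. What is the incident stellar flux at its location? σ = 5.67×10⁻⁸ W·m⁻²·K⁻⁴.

S ≈ 40200 W/m²

(1−a)S·πr² = σ·4πr²·T⁴ ⇒ S = 4σT⁴/(1−a).
S = 4·5.67×10⁻⁸·1.171×10¹¹/0.660.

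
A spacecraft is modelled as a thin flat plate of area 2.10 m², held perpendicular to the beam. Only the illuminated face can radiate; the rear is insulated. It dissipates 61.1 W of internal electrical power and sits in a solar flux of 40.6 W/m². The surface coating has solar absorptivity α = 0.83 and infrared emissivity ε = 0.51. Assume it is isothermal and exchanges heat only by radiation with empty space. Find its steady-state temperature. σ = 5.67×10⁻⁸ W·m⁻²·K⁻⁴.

At steady state, absorbed solar power + internal power = radiated power.
Absorbed: α·S·A_cross = 0.83·40.6·2.100 = 70.77 W (cross-section A).
Total input = 70.77 + 61.1 = 131.9 W.
Radiated: εσ·A_surf·T⁴ with A_surf = A = 2.100 m².
T⁴ = 131.9/(0.51·5.67×10⁻⁸·2.100) = 2.171×10⁹ K⁴.

T ≈ 216 K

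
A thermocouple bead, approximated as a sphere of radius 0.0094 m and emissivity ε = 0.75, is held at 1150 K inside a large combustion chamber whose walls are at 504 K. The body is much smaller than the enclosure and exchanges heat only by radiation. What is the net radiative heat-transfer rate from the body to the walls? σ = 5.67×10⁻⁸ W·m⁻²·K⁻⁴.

For a small grey body in a large enclosure: P_net = εσA(T_body⁴ − T_wall⁴).
A = 4πr² = 0.001110 m²; T_body⁴ − T_wall⁴ = 1.749×10¹² − 6.452×10¹⁰ = 1.684×10¹² K⁴.
|P_net| = 0.75·5.67×10⁻⁸·0.001110·1.684×10¹².

P_net ≈ 79.5 W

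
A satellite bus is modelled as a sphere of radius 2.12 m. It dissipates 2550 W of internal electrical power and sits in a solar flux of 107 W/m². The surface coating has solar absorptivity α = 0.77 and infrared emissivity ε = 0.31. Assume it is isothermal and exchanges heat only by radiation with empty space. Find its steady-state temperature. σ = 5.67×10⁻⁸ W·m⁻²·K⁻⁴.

At steady state, absorbed solar power + internal power = radiated power.
Absorbed: α·S·A_cross = 0.77·107·14.12 = 1163 W (cross-section πr²).
Total input = 1163 + 2550 = 3713 W.
Radiated: εσ·A_surf·T⁴ with A_surf = 4πr² = 56.48 m².
T⁴ = 3713/(0.31·5.67×10⁻⁸·56.48) = 3.741×10⁹ K⁴.

T ≈ 247 K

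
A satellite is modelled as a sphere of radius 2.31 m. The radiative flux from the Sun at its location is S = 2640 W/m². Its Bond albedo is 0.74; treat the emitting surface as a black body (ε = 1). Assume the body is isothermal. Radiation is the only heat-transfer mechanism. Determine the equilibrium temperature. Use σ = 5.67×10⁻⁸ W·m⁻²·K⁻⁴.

T ≈ 235 K

At equilibrium, absorbed power = emitted power.
Absorbing cross-section = πr² = 16.76 m²; emitting surface = 4πr² = 67.06 m² (ratio 4).
(1−a)S·A_cross = εσ·A_surf·T⁴  ⇒  T⁴ = (1−a)S/(4σ).
T⁴ = 0.260·2640/(4·5.67×10⁻⁸) = 3.026×10⁹ K⁴.
T = (3.026×10⁹)^(1/4).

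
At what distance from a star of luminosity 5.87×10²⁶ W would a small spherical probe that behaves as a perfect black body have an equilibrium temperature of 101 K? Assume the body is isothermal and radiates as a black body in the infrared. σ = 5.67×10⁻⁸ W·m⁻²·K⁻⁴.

d ≈ 1.41×10¹² m

For an isothermal black-emitting sphere, (1−a)S·πr² = σ·4πr²·T⁴ ⇒ S = 4σT⁴/(1−a).
S = 4·5.67×10⁻⁸·(101)⁴/1.00 = 23.60 W/m².
Flux falls as S = L/(4πd²), so d = √(L/(4πS)) = √(5.87×10²⁶/(4π·23.60)).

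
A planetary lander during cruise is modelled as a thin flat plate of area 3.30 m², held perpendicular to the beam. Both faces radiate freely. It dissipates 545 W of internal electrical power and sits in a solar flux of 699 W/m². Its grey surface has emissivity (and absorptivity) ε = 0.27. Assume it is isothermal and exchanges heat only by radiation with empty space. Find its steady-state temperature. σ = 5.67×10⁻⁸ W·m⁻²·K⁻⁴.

T ≈ 328 K

At steady state, absorbed solar power + internal power = radiated power.
Absorbed: α·S·A_cross = 0.27·699·3.300 = 622.8 W (cross-section A).
Total input = 622.8 + 545 = 1168 W.
Radiated: εσ·A_surf·T⁴ with A_surf = 2A = 6.600 m².
T⁴ = 1168/(0.27·5.67×10⁻⁸·6.600) = 1.156×10¹⁰ K⁴.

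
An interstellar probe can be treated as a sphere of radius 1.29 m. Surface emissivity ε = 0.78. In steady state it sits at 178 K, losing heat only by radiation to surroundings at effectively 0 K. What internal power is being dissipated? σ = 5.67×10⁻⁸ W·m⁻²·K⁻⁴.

P ≈ 928 W

Steady state: P = εσA T⁴.
A = 4πr² = 20.91 m²; T⁴ = (178)⁴ = 1.004×10⁹ K⁴.
P = 0.78 × 5.67×10⁻⁸ × 20.91 × 1.004×10⁹.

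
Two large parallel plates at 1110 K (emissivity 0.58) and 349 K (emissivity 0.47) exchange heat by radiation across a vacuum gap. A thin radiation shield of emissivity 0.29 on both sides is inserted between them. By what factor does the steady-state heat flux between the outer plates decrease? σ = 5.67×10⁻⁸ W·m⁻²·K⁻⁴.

factor ≈ 3.07

Without shield: q₀ = σΔ(T⁴)/(1/ε₁+1/ε₂−1) with denominator 2.852.
With shield the two gaps are in series; the resistances add: (1/ε₁+1/ε_s−1)+(1/ε_s+1/ε₂−1) = 4.172+4.576 = 8.748.
Heat-flux ratio q₀/q = 8.748/2.852.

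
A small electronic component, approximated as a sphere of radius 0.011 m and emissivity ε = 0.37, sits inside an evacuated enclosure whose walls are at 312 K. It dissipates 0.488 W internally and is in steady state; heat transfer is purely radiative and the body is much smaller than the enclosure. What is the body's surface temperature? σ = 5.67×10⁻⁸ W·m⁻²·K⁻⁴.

For a small grey body in a large enclosure, net radiated power = εσA(T⁴ − T_w⁴).
Steady state: P = εσA(T⁴ − T_w⁴) with A = 4πr² = 0.001521 m².
T⁴ = P/(εσA) + T_w⁴ = 0.488/(0.37·5.67×10⁻⁸·0.001521) + (312)⁴
    = 1.530×10¹⁰ + 9.476×10⁹ = 2.477×10¹⁰ K⁴.

T ≈ 397 K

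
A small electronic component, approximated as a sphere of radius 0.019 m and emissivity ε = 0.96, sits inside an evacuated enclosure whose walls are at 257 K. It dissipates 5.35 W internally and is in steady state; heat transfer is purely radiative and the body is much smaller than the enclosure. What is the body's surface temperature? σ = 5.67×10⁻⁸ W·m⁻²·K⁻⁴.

T ≈ 402 K

For a small grey body in a large enclosure, net radiated power = εσA(T⁴ − T_w⁴).
Steady state: P = εσA(T⁴ − T_w⁴) with A = 4πr² = 0.004536 m².
T⁴ = P/(εσA) + T_w⁴ = 5.35/(0.96·5.67×10⁻⁸·0.004536) + (257)⁴
    = 2.167×10¹⁰ + 4.362×10⁹ = 2.603×10¹⁰ K⁴.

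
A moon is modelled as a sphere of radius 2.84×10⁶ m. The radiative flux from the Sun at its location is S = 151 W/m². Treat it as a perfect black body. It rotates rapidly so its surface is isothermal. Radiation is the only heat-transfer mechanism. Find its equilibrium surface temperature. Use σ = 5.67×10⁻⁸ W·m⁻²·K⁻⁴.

T ≈ 161 K

At equilibrium, absorbed power = emitted power.
Absorbing cross-section = πr² = 2.534×10¹³ m²; emitting surface = 4πr² = 1.014×10¹⁴ m² (ratio 4).
S·A_cross = εσ·A_surf·T⁴  ⇒  T⁴ = S/(4σ).
T⁴ = 1.00·151/(4·5.67×10⁻⁸) = 6.658×10⁸ K⁴.
T = (6.658×10⁸)^(1/4).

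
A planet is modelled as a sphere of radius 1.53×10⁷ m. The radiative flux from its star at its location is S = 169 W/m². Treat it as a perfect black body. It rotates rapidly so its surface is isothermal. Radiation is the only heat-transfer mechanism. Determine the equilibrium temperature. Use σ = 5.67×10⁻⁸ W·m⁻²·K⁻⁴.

At equilibrium, absorbed power = emitted power.
Absorbing cross-section = πr² = 7.354×10¹⁴ m²; emitting surface = 4πr² = 2.942×10¹⁵ m² (ratio 4).
S·A_cross = εσ·A_surf·T⁴  ⇒  T⁴ = S/(4σ).
T⁴ = 1.00·169/(4·5.67×10⁻⁸) = 7.451×10⁸ K⁴.
T = (7.451×10⁸)^(1/4).

T ≈ 165 K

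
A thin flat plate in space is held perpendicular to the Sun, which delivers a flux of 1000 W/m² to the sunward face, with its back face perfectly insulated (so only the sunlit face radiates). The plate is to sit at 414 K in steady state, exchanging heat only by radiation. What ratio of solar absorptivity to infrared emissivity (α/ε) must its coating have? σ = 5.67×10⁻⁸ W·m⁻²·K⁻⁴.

Balance: αS·A = εσ·1A·T⁴ ⇒ α/ε = σT⁴/S.
α/ε = 5.67×10⁻⁸·(414)⁴/1000 = 5.67×10⁻⁸·2.938×10¹⁰/1000.

α/ε ≈ 1.67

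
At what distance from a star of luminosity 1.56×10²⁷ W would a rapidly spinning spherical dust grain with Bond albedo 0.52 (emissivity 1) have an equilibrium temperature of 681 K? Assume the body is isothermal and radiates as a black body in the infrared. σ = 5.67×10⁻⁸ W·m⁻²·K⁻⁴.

For an isothermal black-emitting sphere, (1−a)S·πr² = σ·4πr²·T⁴ ⇒ S = 4σT⁴/(1−a).
S = 4·5.67×10⁻⁸·(681)⁴/0.480 = 1.016×10⁵ W/m².
Flux falls as S = L/(4πd²), so d = √(L/(4πS)) = √(1.56×10²⁷/(4π·1.016×10⁵)).

d ≈ 3.50×10¹⁰ m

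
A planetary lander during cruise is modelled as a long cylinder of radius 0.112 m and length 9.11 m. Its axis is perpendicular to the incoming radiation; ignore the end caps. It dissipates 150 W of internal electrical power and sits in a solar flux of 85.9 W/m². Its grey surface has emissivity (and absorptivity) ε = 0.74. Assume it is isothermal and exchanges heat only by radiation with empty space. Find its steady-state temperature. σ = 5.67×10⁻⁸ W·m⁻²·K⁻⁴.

At steady state, absorbed solar power + internal power = radiated power.
Absorbed: α·S·A_cross = 0.74·85.9·2.041 = 129.7 W (cross-section 2rL).
Total input = 129.7 + 150 = 279.7 W.
Radiated: εσ·A_surf·T⁴ with A_surf = 2πrL = 6.411 m².
T⁴ = 279.7/(0.74·5.67×10⁻⁸·6.411) = 1.040×10⁹ K⁴.

T ≈ 180 K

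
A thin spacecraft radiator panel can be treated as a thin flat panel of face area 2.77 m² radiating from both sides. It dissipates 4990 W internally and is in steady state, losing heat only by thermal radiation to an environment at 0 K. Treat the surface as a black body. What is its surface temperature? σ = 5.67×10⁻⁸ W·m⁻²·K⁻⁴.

Steady state: internal power = radiated power, P = εσA T⁴.
Radiating area A = 2·2.77 = 5.540 m².
T⁴ = P/(εσA) = 4990/(1.0·5.67×10⁻⁸·5.540) = 1.589×10¹⁰ K⁴.
T = (1.589×10¹⁰)^(1/4).

T ≈ 355 K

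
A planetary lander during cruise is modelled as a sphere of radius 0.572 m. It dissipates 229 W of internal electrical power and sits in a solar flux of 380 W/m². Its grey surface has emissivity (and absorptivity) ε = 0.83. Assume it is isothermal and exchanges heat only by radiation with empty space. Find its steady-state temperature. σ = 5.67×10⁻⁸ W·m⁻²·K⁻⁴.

At steady state, absorbed solar power + internal power = radiated power.
Absorbed: α·S·A_cross = 0.83·380·1.028 = 324.2 W (cross-section πr²).
Total input = 324.2 + 229 = 553.2 W.
Radiated: εσ·A_surf·T⁴ with A_surf = 4πr² = 4.112 m².
T⁴ = 553.2/(0.83·5.67×10⁻⁸·4.112) = 2.859×10⁹ K⁴.

T ≈ 231 K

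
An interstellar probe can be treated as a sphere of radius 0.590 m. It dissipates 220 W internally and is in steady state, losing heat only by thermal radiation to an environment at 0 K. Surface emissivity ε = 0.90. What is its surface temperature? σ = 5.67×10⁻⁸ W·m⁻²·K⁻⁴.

T ≈ 177 K

Steady state: internal power = radiated power, P = εσA T⁴.
Radiating area A = 4πr² = 4.374 m².
T⁴ = P/(εσA) = 220/(0.90·5.67×10⁻⁸·4.374) = 9.856×10⁸ K⁴.
T = (9.856×10⁸)^(1/4).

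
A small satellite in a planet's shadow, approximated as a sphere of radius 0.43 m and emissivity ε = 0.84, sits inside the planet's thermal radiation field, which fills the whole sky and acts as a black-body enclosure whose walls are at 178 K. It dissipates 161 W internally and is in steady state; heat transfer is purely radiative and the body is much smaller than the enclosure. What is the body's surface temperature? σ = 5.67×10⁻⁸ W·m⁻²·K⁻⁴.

For a small grey body in a large enclosure, net radiated power = εσA(T⁴ − T_w⁴).
Steady state: P = εσA(T⁴ − T_w⁴) with A = 4πr² = 2.324 m².
T⁴ = P/(εσA) + T_w⁴ = 161/(0.84·5.67×10⁻⁸·2.324) + (178)⁴
    = 1.455×10⁹ + 1.004×10⁹ = 2.459×10⁹ K⁴.

T ≈ 223 K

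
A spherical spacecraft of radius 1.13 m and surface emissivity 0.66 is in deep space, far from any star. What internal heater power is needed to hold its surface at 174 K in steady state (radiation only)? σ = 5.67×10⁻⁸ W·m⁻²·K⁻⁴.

P ≈ 550 W

P = εσ·4πr²·T⁴.
4πr² = 16.05 m²; T⁴ = 9.166×10⁸ K⁴.
P = 0.66·5.67×10⁻⁸·16.05·9.166×10⁸.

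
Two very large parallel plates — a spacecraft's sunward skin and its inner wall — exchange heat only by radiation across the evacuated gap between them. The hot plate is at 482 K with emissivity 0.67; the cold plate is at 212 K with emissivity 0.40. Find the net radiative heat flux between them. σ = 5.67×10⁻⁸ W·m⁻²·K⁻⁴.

For two infinite grey parallel plates, q = σ(T₁⁴ − T₂⁴)/(1/ε₁ + 1/ε₂ − 1).
T₁⁴ − T₂⁴ = 5.397×10¹⁰ − 2.020×10⁹ = 5.195×10¹⁰ K⁴.
1/ε₁ + 1/ε₂ − 1 = 1.493 + 2.500 − 1 = 2.993.
q = 5.67×10⁻⁸ × 5.195×10¹⁰ / 2.993.

q ≈ 984 W/m²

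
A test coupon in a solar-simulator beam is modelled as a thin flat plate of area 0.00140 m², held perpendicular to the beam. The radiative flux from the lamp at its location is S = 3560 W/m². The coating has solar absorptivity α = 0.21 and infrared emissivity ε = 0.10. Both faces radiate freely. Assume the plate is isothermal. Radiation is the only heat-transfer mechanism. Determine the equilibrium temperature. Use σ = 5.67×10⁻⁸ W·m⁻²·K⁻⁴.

At equilibrium, absorbed power = emitted power.
Absorbing cross-section = A = 0.001400 m²; emitting surface = 2A = 0.002800 m² (ratio 2).
αS·A_cross = εσ·A_surf·T⁴  ⇒  T⁴ = αS/(ε·2σ).
T⁴ = 0.210·3560/(0.10·2·5.67×10⁻⁸) = 6.593×10¹⁰ K⁴.
T = (6.593×10¹⁰)^(1/4).

T ≈ 507 K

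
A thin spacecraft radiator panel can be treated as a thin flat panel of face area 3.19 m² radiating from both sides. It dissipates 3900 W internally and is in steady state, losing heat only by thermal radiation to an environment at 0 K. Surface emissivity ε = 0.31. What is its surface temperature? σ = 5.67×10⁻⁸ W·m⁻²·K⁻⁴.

T ≈ 432 K

Steady state: internal power = radiated power, P = εσA T⁴.
Radiating area A = 2·3.19 = 6.380 m².
T⁴ = P/(εσA) = 3900/(0.31·5.67×10⁻⁸·6.380) = 3.478×10¹⁰ K⁴.
T = (3.478×10¹⁰)^(1/4).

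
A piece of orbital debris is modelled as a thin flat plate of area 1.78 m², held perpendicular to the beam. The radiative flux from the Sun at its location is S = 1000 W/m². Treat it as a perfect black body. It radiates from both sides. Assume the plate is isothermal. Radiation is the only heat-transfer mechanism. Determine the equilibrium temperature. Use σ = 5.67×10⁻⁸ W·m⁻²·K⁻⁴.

At equilibrium, absorbed power = emitted power.
Absorbing cross-section = A = 1.780 m²; emitting surface = 2A = 3.560 m² (ratio 2).
S·A_cross = εσ·A_surf·T⁴  ⇒  T⁴ = S/(2σ).
T⁴ = 1.00·1000/(2·5.67×10⁻⁸) = 8.818×10⁹ K⁴.
T = (8.818×10⁹)^(1/4).

T ≈ 306 K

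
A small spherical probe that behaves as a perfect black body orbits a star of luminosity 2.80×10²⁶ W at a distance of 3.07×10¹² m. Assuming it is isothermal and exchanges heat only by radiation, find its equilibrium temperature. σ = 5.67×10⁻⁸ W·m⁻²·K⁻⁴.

T ≈ 56.8 K

First find the stellar flux at distance d: S = L/(4πd²) = 2.80×10²⁶/(4π·(3.07×10¹²)²) = 2.364 W/m².
For an isothermal sphere, absorbed (1−a)S·πr² = emitted σ·4πr²·T⁴, so T⁴ = (1−a)S/(4σ).
T⁴ = 1.00·2.364/(4·5.67×10⁻⁸) = 1.042×10⁷ K⁴.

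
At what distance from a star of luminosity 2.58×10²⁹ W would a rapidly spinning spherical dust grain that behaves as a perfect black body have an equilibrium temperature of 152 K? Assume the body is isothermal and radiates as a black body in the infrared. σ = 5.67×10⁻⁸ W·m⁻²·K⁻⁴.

For an isothermal black-emitting sphere, (1−a)S·πr² = σ·4πr²·T⁴ ⇒ S = 4σT⁴/(1−a).
S = 4·5.67×10⁻⁸·(152)⁴/1.00 = 121.1 W/m².
Flux falls as S = L/(4πd²), so d = √(L/(4πS)) = √(2.58×10²⁹/(4π·121.1)).

d ≈ 1.30×10¹³ m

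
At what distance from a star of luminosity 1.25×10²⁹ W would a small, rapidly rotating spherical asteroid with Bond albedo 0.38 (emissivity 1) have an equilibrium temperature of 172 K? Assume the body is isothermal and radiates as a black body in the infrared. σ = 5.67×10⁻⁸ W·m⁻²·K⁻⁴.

For an isothermal black-emitting sphere, (1−a)S·πr² = σ·4πr²·T⁴ ⇒ S = 4σT⁴/(1−a).
S = 4·5.67×10⁻⁸·(172)⁴/0.620 = 320.2 W/m².
Flux falls as S = L/(4πd²), so d = √(L/(4πS)) = √(1.25×10²⁹/(4π·320.2)).

d ≈ 5.57×10¹² m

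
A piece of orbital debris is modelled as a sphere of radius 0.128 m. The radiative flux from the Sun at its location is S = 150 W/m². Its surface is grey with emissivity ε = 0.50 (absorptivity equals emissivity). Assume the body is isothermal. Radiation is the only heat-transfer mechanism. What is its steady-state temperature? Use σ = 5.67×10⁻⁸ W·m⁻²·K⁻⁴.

T ≈ 160 K

At equilibrium, absorbed power = emitted power.
Absorbing cross-section = πr² = 0.05147 m²; emitting surface = 4πr² = 0.2059 m² (ratio 4).
εS·A_cross = εσ·A_surf·T⁴  ⇒  T⁴ = S/(4σ)   (ε cancels).
T⁴ = 150/(4·5.67×10⁻⁸) = 6.614×10⁸ K⁴.
T = (6.614×10⁸)^(1/4).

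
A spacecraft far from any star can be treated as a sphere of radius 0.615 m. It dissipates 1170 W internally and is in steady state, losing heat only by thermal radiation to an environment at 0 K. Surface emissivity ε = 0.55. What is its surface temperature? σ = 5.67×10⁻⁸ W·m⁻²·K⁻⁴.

T ≈ 298 K

Steady state: internal power = radiated power, P = εσA T⁴.
Radiating area A = 4πr² = 4.753 m².
T⁴ = P/(εσA) = 1170/(0.55·5.67×10⁻⁸·4.753) = 7.894×10⁹ K⁴.
T = (7.894×10⁹)^(1/4).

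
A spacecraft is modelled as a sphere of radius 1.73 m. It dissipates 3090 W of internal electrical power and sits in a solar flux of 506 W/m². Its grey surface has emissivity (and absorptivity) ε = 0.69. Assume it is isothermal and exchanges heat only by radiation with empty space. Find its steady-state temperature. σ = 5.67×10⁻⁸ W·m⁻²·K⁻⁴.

T ≈ 257 K

At steady state, absorbed solar power + internal power = radiated power.
Absorbed: α·S·A_cross = 0.69·506·9.402 = 3283 W (cross-section πr²).
Total input = 3283 + 3090 = 6373 W.
Radiated: εσ·A_surf·T⁴ with A_surf = 4πr² = 37.61 m².
T⁴ = 6373/(0.69·5.67×10⁻⁸·37.61) = 4.331×10⁹ K⁴.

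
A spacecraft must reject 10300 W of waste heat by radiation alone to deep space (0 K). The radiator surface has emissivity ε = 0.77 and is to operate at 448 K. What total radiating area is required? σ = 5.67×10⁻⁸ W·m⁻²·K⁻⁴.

P = εσA T⁴ ⇒ A = P/(εσT⁴).
T⁴ = 4.028×10¹⁰ K⁴.
A = 10300/(0.77 × 5.67×10⁻⁸ × 4.028×10¹⁰).

A ≈ 5.86 m²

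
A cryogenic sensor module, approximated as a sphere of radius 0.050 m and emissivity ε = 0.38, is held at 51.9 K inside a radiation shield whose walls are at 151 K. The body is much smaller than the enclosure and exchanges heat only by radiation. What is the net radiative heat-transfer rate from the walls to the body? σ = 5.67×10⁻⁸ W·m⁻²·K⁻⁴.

P_net ≈ 0.347 W

For a small grey body in a large enclosure: P_net = εσA(T_body⁴ − T_wall⁴).
A = 4πr² = 0.03142 m²; T_body⁴ − T_wall⁴ = 7.256×10⁶ − 5.199×10⁸ = -5.126×10⁸ K⁴.
|P_net| = 0.38·5.67×10⁻⁸·0.03142·5.126×10⁸.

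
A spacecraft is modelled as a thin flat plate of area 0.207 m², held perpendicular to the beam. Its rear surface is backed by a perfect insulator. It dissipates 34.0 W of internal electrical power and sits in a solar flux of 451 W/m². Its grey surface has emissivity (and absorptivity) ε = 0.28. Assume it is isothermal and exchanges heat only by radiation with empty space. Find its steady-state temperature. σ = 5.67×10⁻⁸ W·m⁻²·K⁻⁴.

T ≈ 368 K

At steady state, absorbed solar power + internal power = radiated power.
Absorbed: α·S·A_cross = 0.28·451·0.2070 = 26.14 W (cross-section A).
Total input = 26.14 + 34.0 = 60.14 W.
Radiated: εσ·A_surf·T⁴ with A_surf = A = 0.2070 m².
T⁴ = 60.14/(0.28·5.67×10⁻⁸·0.2070) = 1.830×10¹⁰ K⁴.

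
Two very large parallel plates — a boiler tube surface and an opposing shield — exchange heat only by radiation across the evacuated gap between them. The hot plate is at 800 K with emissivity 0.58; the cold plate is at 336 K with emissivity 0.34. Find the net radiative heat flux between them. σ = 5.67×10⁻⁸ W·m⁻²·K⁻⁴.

For two infinite grey parallel plates, q = σ(T₁⁴ − T₂⁴)/(1/ε₁ + 1/ε₂ − 1).
T₁⁴ − T₂⁴ = 4.096×10¹¹ − 1.275×10¹⁰ = 3.969×10¹¹ K⁴.
1/ε₁ + 1/ε₂ − 1 = 1.724 + 2.941 − 1 = 3.665.
q = 5.67×10⁻⁸ × 3.969×10¹¹ / 3.665.

q ≈ 6140 W/m²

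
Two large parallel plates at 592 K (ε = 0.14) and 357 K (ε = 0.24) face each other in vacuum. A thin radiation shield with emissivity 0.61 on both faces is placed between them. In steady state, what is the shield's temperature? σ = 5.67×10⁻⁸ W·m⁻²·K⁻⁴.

T_s ≈ 488 K

In steady state the net flux on the hot side equals that on the cold side.
σ(T₁⁴−T_s⁴)/D₁ = σ(T_s⁴−T₂⁴)/D₂, with D₁ = 1/ε₁+1/ε_s−1 = 7.782, D₂ = 1/ε_s+1/ε₂−1 = 4.806.
Solve for T_s⁴: T_s⁴ = (D₂·T₁⁴ + D₁·T₂⁴)/(D₁+D₂) = 5.693×10¹⁰ K⁴.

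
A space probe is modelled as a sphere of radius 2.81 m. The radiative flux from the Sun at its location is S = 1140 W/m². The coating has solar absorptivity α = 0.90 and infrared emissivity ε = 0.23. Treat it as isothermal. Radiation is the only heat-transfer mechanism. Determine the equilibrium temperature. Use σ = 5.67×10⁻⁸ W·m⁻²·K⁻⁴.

T ≈ 374 K

At equilibrium, absorbed power = emitted power.
Absorbing cross-section = πr² = 24.81 m²; emitting surface = 4πr² = 99.23 m² (ratio 4).
αS·A_cross = εσ·A_surf·T⁴  ⇒  T⁴ = αS/(ε·4σ).
T⁴ = 0.900·1140/(0.23·4·5.67×10⁻⁸) = 1.967×10¹⁰ K⁴.
T = (1.967×10¹⁰)^(1/4).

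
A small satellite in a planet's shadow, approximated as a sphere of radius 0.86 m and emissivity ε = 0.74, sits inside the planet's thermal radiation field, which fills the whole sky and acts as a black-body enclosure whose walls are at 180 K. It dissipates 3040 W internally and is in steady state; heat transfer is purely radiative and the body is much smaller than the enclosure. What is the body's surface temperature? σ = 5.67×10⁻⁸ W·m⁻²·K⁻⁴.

For a small grey body in a large enclosure, net radiated power = εσA(T⁴ − T_w⁴).
Steady state: P = εσA(T⁴ − T_w⁴) with A = 4πr² = 9.294 m².
T⁴ = P/(εσA) + T_w⁴ = 3040/(0.74·5.67×10⁻⁸·9.294) + (180)⁴
    = 7.796×10⁹ + 1.050×10⁹ = 8.845×10⁹ K⁴.

T ≈ 307 K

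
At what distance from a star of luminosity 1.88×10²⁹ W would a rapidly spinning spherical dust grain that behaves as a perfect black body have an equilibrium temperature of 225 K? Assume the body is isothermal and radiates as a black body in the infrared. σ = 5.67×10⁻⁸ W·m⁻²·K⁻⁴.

For an isothermal black-emitting sphere, (1−a)S·πr² = σ·4πr²·T⁴ ⇒ S = 4σT⁴/(1−a).
S = 4·5.67×10⁻⁸·(225)⁴/1.00 = 581.3 W/m².
Flux falls as S = L/(4πd²), so d = √(L/(4πS)) = √(1.88×10²⁹/(4π·581.3)).

d ≈ 5.07×10¹² m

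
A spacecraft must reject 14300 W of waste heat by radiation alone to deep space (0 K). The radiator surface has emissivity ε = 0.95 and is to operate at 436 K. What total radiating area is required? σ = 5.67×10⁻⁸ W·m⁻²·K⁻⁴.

A ≈ 7.35 m²

P = εσA T⁴ ⇒ A = P/(εσT⁴).
T⁴ = 3.614×10¹⁰ K⁴.
A = 14300/(0.95 × 5.67×10⁻⁸ × 3.614×10¹⁰).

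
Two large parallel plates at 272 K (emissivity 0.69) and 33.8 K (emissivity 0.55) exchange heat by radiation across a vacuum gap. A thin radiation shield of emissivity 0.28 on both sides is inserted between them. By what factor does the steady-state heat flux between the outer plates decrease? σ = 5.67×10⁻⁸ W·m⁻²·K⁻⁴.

factor ≈ 3.71

Without shield: q₀ = σΔ(T⁴)/(1/ε₁+1/ε₂−1) with denominator 2.267.
With shield the two gaps are in series; the resistances add: (1/ε₁+1/ε_s−1)+(1/ε_s+1/ε₂−1) = 4.021+4.390 = 8.410.
Heat-flux ratio q₀/q = 8.410/2.267.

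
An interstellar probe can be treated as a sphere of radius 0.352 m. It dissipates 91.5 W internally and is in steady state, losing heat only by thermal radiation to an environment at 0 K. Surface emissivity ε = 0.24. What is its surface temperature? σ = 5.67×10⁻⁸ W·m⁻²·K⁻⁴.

Steady state: internal power = radiated power, P = εσA T⁴.
Radiating area A = 4πr² = 1.557 m².
T⁴ = P/(εσA) = 91.5/(0.24·5.67×10⁻⁸·1.557) = 4.318×10⁹ K⁴.
T = (4.318×10⁹)^(1/4).

T ≈ 256 K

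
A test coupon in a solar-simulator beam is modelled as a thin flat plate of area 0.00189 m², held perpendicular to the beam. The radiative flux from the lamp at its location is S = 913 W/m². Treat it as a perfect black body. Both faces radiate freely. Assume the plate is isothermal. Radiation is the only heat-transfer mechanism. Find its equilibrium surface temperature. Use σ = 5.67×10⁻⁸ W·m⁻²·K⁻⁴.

At equilibrium, absorbed power = emitted power.
Absorbing cross-section = A = 0.001890 m²; emitting surface = 2A = 0.003780 m² (ratio 2).
S·A_cross = εσ·A_surf·T⁴  ⇒  T⁴ = S/(2σ).
T⁴ = 1.00·913/(2·5.67×10⁻⁸) = 8.051×10⁹ K⁴.
T = (8.051×10⁹)^(1/4).

T ≈ 300 K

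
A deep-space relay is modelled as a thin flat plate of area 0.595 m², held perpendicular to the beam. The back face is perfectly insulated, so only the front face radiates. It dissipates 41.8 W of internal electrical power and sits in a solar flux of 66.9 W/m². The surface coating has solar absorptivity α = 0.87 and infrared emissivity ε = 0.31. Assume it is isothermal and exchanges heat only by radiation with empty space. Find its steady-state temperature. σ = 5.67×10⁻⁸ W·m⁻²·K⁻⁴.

At steady state, absorbed solar power + internal power = radiated power.
Absorbed: α·S·A_cross = 0.87·66.9·0.5950 = 34.63 W (cross-section A).
Total input = 34.63 + 41.8 = 76.43 W.
Radiated: εσ·A_surf·T⁴ with A_surf = A = 0.5950 m².
T⁴ = 76.43/(0.31·5.67×10⁻⁸·0.5950) = 7.308×10⁹ K⁴.

T ≈ 292 K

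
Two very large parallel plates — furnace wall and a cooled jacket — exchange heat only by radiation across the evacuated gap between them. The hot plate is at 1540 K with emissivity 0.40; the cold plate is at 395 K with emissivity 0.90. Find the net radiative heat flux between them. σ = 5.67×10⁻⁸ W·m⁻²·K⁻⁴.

q ≈ 1.22×10⁵ W/m²

For two infinite grey parallel plates, q = σ(T₁⁴ − T₂⁴)/(1/ε₁ + 1/ε₂ − 1).
T₁⁴ − T₂⁴ = 5.624×10¹² − 2.434×10¹⁰ = 5.600×10¹² K⁴.
1/ε₁ + 1/ε₂ − 1 = 2.500 + 1.111 − 1 = 2.611.
q = 5.67×10⁻⁸ × 5.600×10¹² / 2.611.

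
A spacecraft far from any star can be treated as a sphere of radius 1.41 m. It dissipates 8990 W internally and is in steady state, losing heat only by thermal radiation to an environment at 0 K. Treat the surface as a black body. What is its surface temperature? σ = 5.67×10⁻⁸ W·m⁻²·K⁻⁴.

T ≈ 282 K

Steady state: internal power = radiated power, P = εσA T⁴.
Radiating area A = 4πr² = 24.98 m².
T⁴ = P/(εσA) = 8990/(1.0·5.67×10⁻⁸·24.98) = 6.346×10⁹ K⁴.
T = (6.346×10⁹)^(1/4).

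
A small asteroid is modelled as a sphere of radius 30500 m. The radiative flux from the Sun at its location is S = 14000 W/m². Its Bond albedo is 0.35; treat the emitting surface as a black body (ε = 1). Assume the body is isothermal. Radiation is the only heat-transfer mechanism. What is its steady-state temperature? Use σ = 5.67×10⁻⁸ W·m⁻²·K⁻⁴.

At equilibrium, absorbed power = emitted power.
Absorbing cross-section = πr² = 2.922×10⁹ m²; emitting surface = 4πr² = 1.169×10¹⁰ m² (ratio 4).
(1−a)S·A_cross = εσ·A_surf·T⁴  ⇒  T⁴ = (1−a)S/(4σ).
T⁴ = 0.650·14000/(4·5.67×10⁻⁸) = 4.012×10¹⁰ K⁴.
T = (4.012×10¹⁰)^(1/4).

T ≈ 448 K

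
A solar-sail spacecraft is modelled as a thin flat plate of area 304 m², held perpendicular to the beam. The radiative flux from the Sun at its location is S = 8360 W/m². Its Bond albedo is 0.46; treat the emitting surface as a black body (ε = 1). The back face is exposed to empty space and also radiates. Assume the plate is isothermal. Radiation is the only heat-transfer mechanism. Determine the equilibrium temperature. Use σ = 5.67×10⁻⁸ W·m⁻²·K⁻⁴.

At equilibrium, absorbed power = emitted power.
Absorbing cross-section = A = 304.0 m²; emitting surface = 2A = 608.0 m² (ratio 2).
(1−a)S·A_cross = εσ·A_surf·T⁴  ⇒  T⁴ = (1−a)S/(2σ).
T⁴ = 0.540·8360/(2·5.67×10⁻⁸) = 3.981×10¹⁰ K⁴.
T = (3.981×10¹⁰)^(1/4).

T ≈ 447 K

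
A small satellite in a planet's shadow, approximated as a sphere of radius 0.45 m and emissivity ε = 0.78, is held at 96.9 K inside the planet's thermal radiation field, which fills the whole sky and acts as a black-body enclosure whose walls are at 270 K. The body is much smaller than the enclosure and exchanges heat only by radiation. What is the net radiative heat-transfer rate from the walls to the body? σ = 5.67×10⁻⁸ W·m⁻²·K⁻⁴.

For a small grey body in a large enclosure: P_net = εσA(T_body⁴ − T_wall⁴).
A = 4πr² = 2.545 m²; T_body⁴ − T_wall⁴ = 8.816×10⁷ − 5.314×10⁹ = -5.226×10⁹ K⁴.
|P_net| = 0.78·5.67×10⁻⁸·2.545·5.226×10⁹.

P_net ≈ 588 W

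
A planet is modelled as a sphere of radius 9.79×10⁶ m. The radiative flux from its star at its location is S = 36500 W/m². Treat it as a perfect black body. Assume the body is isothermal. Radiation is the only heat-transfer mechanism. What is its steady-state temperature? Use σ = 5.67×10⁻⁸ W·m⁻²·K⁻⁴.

At equilibrium, absorbed power = emitted power.
Absorbing cross-section = πr² = 3.011×10¹⁴ m²; emitting surface = 4πr² = 1.204×10¹⁵ m² (ratio 4).
S·A_cross = εσ·A_surf·T⁴  ⇒  T⁴ = S/(4σ).
T⁴ = 1.00·36500/(4·5.67×10⁻⁸) = 1.609×10¹¹ K⁴.
T = (1.609×10¹¹)^(1/4).

T ≈ 633 K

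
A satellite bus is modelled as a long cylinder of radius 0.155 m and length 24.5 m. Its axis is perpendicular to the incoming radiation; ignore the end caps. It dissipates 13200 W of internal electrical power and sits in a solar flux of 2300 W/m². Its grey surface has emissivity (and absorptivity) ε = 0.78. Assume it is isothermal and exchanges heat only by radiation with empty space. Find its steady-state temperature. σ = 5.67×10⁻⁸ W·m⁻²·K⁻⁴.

T ≈ 399 K

At steady state, absorbed solar power + internal power = radiated power.
Absorbed: α·S·A_cross = 0.78·2300·7.595 = 13630 W (cross-section 2rL).
Total input = 13630 + 13200 = 26830 W.
Radiated: εσ·A_surf·T⁴ with A_surf = 2πrL = 23.86 m².
T⁴ = 26830/(0.78·5.67×10⁻⁸·23.86) = 2.542×10¹⁰ K⁴.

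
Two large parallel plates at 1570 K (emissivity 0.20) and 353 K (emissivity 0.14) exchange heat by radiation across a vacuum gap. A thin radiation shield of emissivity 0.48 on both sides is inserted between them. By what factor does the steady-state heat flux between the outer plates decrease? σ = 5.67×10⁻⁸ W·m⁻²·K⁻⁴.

Without shield: q₀ = σΔ(T⁴)/(1/ε₁+1/ε₂−1) with denominator 11.14.
With shield the two gaps are in series; the resistances add: (1/ε₁+1/ε_s−1)+(1/ε_s+1/ε₂−1) = 6.083+8.226 = 14.31.
Heat-flux ratio q₀/q = 14.31/11.14.

factor ≈ 1.28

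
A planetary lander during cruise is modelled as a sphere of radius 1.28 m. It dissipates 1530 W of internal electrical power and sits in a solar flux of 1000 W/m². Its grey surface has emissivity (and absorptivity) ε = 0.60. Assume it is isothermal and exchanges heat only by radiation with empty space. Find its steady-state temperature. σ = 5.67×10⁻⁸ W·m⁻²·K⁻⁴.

At steady state, absorbed solar power + internal power = radiated power.
Absorbed: α·S·A_cross = 0.60·1000·5.147 = 3088 W (cross-section πr²).
Total input = 3088 + 1530 = 4618 W.
Radiated: εσ·A_surf·T⁴ with A_surf = 4πr² = 20.59 m².
T⁴ = 4618/(0.60·5.67×10⁻⁸·20.59) = 6.594×10⁹ K⁴.

T ≈ 285 K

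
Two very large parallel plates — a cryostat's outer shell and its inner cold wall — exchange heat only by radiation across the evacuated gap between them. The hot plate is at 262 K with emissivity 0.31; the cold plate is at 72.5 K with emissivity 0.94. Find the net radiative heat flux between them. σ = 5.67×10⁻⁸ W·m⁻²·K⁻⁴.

q ≈ 80.7 W/m²

For two infinite grey parallel plates, q = σ(T₁⁴ − T₂⁴)/(1/ε₁ + 1/ε₂ − 1).
T₁⁴ − T₂⁴ = 4.712×10⁹ − 2.763×10⁷ = 4.684×10⁹ K⁴.
1/ε₁ + 1/ε₂ − 1 = 3.226 + 1.064 − 1 = 3.290.
q = 5.67×10⁻⁸ × 4.684×10⁹ / 3.290.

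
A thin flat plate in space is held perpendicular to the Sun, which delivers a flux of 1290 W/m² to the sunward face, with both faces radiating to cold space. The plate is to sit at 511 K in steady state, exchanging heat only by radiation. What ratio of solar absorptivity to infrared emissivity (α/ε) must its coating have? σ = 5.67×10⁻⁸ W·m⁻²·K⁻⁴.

α/ε ≈ 5.99

Balance: αS·A = εσ·2A·T⁴ ⇒ α/ε = 2σT⁴/S.
α/ε = 2·5.67×10⁻⁸·(511)⁴/1290 = 2·5.67×10⁻⁸·6.818×10¹⁰/1290.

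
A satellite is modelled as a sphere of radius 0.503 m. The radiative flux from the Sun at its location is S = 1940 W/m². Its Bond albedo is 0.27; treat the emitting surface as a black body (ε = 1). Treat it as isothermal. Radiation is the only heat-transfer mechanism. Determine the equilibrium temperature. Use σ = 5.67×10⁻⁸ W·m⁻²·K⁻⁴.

At equilibrium, absorbed power = emitted power.
Absorbing cross-section = πr² = 0.7949 m²; emitting surface = 4πr² = 3.179 m² (ratio 4).
(1−a)S·A_cross = εσ·A_surf·T⁴  ⇒  T⁴ = (1−a)S/(4σ).
T⁴ = 0.730·1940/(4·5.67×10⁻⁸) = 6.244×10⁹ K⁴.
T = (6.244×10⁹)^(1/4).

T ≈ 281 K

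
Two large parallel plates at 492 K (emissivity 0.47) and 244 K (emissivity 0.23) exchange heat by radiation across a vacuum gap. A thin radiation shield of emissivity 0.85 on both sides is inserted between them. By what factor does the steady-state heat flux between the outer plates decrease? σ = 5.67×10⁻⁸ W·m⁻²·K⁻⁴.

factor ≈ 1.25

Without shield: q₀ = σΔ(T⁴)/(1/ε₁+1/ε₂−1) with denominator 5.475.
With shield the two gaps are in series; the resistances add: (1/ε₁+1/ε_s−1)+(1/ε_s+1/ε₂−1) = 2.304+4.524 = 6.828.
Heat-flux ratio q₀/q = 6.828/5.475.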